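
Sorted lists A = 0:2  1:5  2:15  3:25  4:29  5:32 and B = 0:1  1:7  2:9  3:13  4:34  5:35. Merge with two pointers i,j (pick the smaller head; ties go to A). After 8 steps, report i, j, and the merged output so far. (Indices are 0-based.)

i=0 j=0: A[i]=2>B[j]=1 take 1, j++
i=0 j=1: A[i]=2<=B[j]=7 take 2, i++
i=1 j=1: A[i]=5<=B[j]=7 take 5, i++
i=2 j=1: A[i]=15>B[j]=7 take 7, j++
i=2 j=2: A[i]=15>B[j]=9 take 9, j++
i=2 j=3: A[i]=15>B[j]=13 take 13, j++
i=2 j=4: A[i]=15<=B[j]=34 take 15, i++
i=3 j=4: A[i]=25<=B[j]=34 take 25, i++

i=4, j=4, merged so far=[1, 2, 5, 7, 9, 13, 15, 25]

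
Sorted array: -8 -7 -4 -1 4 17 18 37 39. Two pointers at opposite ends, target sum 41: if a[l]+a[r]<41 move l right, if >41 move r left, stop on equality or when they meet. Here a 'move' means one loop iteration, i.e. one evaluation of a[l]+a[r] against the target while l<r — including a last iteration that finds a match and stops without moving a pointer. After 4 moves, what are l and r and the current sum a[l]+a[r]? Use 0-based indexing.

l=4, r=8, sum=43

[0,8] -8+39=31 <41 → l++
[1,8] -7+39=32 <41 → l++
[2,8] -4+39=35 <41 → l++
[3,8] -1+39=38 <41 → l++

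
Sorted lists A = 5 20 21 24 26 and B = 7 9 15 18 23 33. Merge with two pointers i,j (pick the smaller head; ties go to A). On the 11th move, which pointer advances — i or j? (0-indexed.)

i=0 j=0: A[i]=5<=B[j]=7 take 5, i++
i=1 j=0: A[i]=20>B[j]=7 take 7, j++
i=1 j=1: A[i]=20>B[j]=9 take 9, j++
i=1 j=2: A[i]=20>B[j]=15 take 15, j++
i=1 j=3: A[i]=20>B[j]=18 take 18, j++
i=1 j=4: A[i]=20<=B[j]=23 take 20, i++
i=2 j=4: A[i]=21<=B[j]=23 take 21, i++
i=3 j=4: A[i]=24>B[j]=23 take 23, j++
i=3 j=5: A[i]=24<=B[j]=33 take 24, i++
i=4 j=5: A[i]=26<=B[j]=33 take 26, i++
i=5 j=5: A done, take B[j]=33, j++

j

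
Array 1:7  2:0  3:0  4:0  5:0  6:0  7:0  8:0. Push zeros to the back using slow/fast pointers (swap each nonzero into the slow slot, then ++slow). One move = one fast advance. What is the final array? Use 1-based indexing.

(s=1,f=1) a[fast]=7≠0 swap→a[1]=7 → slow++,fast++
(s=2,f=2) a[fast]=0 → fast++
(s=2,f=3) a[fast]=0 → fast++
(s=2,f=4) a[fast]=0 → fast++
(s=2,f=5) a[fast]=0 → fast++
(s=2,f=6) a[fast]=0 → fast++
(s=2,f=7) a[fast]=0 → fast++
(s=2,f=8) a[fast]=0 → fast++

[7, 0, 0, 0, 0, 0, 0, 0]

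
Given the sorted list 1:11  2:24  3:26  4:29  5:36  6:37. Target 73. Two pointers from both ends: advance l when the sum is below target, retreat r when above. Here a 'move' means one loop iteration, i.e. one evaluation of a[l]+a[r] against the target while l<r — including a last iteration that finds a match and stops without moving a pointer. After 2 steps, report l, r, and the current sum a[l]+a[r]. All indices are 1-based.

[1,6] 11+37=48 <73 → l++
[2,6] 24+37=61 <73 → l++

l=3, r=6, sum=63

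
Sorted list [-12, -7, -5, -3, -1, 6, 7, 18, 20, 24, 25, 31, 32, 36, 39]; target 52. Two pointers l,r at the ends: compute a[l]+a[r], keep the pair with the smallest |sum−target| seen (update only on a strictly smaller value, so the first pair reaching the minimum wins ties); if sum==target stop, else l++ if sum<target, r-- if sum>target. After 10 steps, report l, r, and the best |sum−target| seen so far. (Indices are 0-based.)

[0,14] -12+39=27 d=25 * → l++
[1,14] -7+39=32 d=20 * → l++
[2,14] -5+39=34 d=18 * → l++
[3,14] -3+39=36 d=16 * → l++
[4,14] -1+39=38 d=14 * → l++
[5,14] 6+39=45 d=7 * → l++
[6,14] 7+39=46 d=6 * → l++
[7,14] 18+39=57 d=5 * → r--
[7,13] 18+36=54 d=2 * → r--
[7,12] 18+32=50 d=2 → l++

l=8, r=12, best |Δ|=2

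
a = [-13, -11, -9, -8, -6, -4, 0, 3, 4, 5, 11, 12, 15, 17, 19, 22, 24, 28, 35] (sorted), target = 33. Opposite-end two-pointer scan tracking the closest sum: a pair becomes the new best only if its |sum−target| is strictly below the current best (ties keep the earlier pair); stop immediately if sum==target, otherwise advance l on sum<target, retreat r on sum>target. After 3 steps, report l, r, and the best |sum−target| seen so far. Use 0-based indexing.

l=3, r=18, best |Δ|=7

l=0 r=18: -13+35=22 d=11 *, l++
l=1 r=18: -11+35=24 d=9 *, l++
l=2 r=18: -9+35=26 d=7 *, l++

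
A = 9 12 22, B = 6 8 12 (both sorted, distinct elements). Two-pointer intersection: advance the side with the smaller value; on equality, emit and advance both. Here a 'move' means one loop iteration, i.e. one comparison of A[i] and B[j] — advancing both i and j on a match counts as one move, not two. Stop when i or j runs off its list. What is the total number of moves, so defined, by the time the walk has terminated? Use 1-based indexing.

4 moves

i=1 j=1: 9>6, j++
i=1 j=2: 9>8, j++
i=1 j=3: 9<12, i++
i=2 j=3: 12==12 emit, i++,j++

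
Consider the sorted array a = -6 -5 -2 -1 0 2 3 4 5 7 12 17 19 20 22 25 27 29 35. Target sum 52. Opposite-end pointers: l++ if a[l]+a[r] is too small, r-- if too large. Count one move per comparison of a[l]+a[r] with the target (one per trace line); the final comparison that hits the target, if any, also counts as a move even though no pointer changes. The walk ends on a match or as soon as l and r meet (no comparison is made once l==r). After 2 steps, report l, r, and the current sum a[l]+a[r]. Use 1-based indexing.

[1,19] -6+35=29 <52 → l++
[2,19] -5+35=30 <52 → l++

l=3, r=19, sum=33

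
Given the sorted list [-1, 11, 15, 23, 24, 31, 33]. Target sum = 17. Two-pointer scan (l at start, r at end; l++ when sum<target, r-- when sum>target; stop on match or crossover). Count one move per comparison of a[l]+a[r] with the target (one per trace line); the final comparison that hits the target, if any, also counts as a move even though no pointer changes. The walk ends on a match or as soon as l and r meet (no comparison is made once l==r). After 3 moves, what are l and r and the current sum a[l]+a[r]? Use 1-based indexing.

l=1, r=4, sum=22

l=1 r=7: -1+33=32 >17, r--
l=1 r=6: -1+31=30 >17, r--
l=1 r=5: -1+24=23 >17, r--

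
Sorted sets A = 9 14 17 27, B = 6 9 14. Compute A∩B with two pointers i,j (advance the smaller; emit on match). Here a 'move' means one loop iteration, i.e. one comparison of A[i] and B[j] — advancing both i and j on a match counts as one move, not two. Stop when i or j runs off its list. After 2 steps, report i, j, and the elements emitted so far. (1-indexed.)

i=1 j=1: 9>6, j++
i=1 j=2: 9==9 emit, i++,j++

i=2, j=3, emitted=[9]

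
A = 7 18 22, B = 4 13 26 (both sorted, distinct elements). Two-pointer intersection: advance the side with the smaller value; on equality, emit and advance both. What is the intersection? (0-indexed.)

i=0 j=0: 7>4, j++
i=0 j=1: 7<13, i++
i=1 j=1: 18>13, j++
i=1 j=2: 18<26, i++
i=2 j=2: 22<26, i++

intersection = []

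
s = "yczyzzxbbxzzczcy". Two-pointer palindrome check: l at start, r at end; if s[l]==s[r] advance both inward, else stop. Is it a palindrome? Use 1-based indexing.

not a palindrome (mismatch at 4,13)

[1,16] 'y'=='y' → l++,r--
[2,15] 'c'=='c' → l++,r--
[3,14] 'z'=='z' → l++,r--
[4,13] 'y'!='c' → stop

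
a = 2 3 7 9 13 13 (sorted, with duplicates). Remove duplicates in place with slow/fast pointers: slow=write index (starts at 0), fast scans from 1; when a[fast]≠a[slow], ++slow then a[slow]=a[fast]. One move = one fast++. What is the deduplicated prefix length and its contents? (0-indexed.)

length 5; prefix = [2, 3, 7, 9, 13]

(s=0,f=1) a[fast]=3≠a[slow]=2 write a[1]=3 → slow++,fast++
(s=1,f=2) a[fast]=7≠a[slow]=3 write a[2]=7 → slow++,fast++
(s=2,f=3) a[fast]=9≠a[slow]=7 write a[3]=9 → slow++,fast++
(s=3,f=4) a[fast]=13≠a[slow]=9 write a[4]=13 → slow++,fast++
(s=4,f=5) a[fast]=13=a[slow] dup → fast++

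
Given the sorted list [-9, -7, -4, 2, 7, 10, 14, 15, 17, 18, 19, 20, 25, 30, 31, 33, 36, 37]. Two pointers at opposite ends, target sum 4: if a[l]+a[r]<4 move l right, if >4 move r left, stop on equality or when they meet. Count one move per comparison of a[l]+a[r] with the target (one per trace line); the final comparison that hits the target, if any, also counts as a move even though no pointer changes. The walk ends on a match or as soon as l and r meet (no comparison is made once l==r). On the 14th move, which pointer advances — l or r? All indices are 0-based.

l

l=0 r=17: -9+37=28 >4, r--
l=0 r=16: -9+36=27 >4, r--
l=0 r=15: -9+33=24 >4, r--
l=0 r=14: -9+31=22 >4, r--
l=0 r=13: -9+30=21 >4, r--
l=0 r=12: -9+25=16 >4, r--
l=0 r=11: -9+20=11 >4, r--
l=0 r=10: -9+19=10 >4, r--
l=0 r=9: -9+18=9 >4, r--
l=0 r=8: -9+17=8 >4, r--
l=0 r=7: -9+15=6 >4, r--
l=0 r=6: -9+14=5 >4, r--
l=0 r=5: -9+10=1 <4, l++
l=1 r=5: -7+10=3 <4, l++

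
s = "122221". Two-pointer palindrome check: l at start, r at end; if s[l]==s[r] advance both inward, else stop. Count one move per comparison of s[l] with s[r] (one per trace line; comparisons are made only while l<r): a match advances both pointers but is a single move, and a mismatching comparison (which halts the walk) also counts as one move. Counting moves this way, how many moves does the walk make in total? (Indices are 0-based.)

3 moves

[0,5] '1'=='1' → l++,r--
[1,4] '2'=='2' → l++,r--
[2,3] '2'=='2' → l++,r--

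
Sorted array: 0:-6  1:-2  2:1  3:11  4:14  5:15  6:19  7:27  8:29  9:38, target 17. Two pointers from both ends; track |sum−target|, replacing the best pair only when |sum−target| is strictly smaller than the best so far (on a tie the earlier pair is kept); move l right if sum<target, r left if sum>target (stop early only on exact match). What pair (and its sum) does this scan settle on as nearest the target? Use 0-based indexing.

l=0 r=9: -6+38=32 d=15 *, r--
l=0 r=8: -6+29=23 d=6 *, r--
l=0 r=7: -6+27=21 d=4 *, r--
l=0 r=6: -6+19=13 d=4, l++
l=1 r=6: -2+19=17 d=0 *, stop

pair (-2, 19) with sum 17 (|Δ|=0)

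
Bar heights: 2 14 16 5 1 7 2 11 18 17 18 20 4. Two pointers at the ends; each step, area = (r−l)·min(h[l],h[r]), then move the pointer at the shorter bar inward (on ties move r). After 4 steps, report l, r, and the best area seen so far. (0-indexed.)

[0,12] min(2,4)*12=24 best=24 * → l++
[1,12] min(14,4)*11=44 best=44 * → r--
[1,11] min(14,20)*10=140 best=140 * → l++
[2,11] min(16,20)*9=144 best=144 * → l++

l=3, r=11, best area=144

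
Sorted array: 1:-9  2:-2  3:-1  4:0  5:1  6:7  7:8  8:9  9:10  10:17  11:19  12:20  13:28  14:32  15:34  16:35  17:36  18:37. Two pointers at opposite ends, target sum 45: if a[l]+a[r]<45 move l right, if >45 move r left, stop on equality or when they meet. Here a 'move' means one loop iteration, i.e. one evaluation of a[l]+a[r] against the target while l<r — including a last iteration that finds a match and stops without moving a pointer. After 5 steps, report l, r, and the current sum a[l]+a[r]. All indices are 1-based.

l=1 r=18: -9+37=28 <45, l++
l=2 r=18: -2+37=35 <45, l++
l=3 r=18: -1+37=36 <45, l++
l=4 r=18: 0+37=37 <45, l++
l=5 r=18: 1+37=38 <45, l++

l=6, r=18, sum=44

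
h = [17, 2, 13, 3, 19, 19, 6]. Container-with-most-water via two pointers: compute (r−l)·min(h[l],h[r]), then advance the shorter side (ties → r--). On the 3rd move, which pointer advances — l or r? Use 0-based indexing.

l

[0,6] min(17,6)*6=36 best=36 * → r--
[0,5] min(17,19)*5=85 best=85 * → l++
[1,5] min(2,19)*4=8 best=85 → l++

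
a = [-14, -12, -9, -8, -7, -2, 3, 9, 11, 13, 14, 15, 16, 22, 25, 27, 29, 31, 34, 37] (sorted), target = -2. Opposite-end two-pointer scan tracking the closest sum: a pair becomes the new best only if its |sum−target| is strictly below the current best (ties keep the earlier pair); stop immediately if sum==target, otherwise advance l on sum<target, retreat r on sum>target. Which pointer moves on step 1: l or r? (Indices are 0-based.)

l=0 r=19: -14+37=23 d=25 *, r--

r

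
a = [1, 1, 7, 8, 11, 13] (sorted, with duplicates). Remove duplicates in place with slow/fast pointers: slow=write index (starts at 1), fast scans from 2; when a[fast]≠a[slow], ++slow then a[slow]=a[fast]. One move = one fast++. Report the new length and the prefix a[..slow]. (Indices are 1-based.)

slow=1 fast=2: a[fast]=1=a[slow] dup, fast++
slow=1 fast=3: a[fast]=7≠a[slow]=1 write a[2]=7, slow++,fast++
slow=2 fast=4: a[fast]=8≠a[slow]=7 write a[3]=8, slow++,fast++
slow=3 fast=5: a[fast]=11≠a[slow]=8 write a[4]=11, slow++,fast++
slow=4 fast=6: a[fast]=13≠a[slow]=11 write a[5]=13, slow++,fast++

length 5; prefix = [1, 7, 8, 11, 13]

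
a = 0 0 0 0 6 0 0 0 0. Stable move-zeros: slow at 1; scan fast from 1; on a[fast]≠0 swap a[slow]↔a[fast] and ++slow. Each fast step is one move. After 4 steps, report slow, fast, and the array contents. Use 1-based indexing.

slow=1 fast=1: a[fast]=0, fast++
slow=1 fast=2: a[fast]=0, fast++
slow=1 fast=3: a[fast]=0, fast++
slow=1 fast=4: a[fast]=0, fast++

slow=1, fast=5, a=[0, 0, 0, 0, 6, 0, 0, 0, 0]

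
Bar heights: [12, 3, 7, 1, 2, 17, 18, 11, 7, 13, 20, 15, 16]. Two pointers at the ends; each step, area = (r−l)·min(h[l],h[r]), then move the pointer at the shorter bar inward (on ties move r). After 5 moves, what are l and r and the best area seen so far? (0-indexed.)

l=0 r=12: min(12,16)*12=144 best=144 *, l++
l=1 r=12: min(3,16)*11=33 best=144, l++
l=2 r=12: min(7,16)*10=70 best=144, l++
l=3 r=12: min(1,16)*9=9 best=144, l++
l=4 r=12: min(2,16)*8=16 best=144, l++

l=5, r=12, best area=144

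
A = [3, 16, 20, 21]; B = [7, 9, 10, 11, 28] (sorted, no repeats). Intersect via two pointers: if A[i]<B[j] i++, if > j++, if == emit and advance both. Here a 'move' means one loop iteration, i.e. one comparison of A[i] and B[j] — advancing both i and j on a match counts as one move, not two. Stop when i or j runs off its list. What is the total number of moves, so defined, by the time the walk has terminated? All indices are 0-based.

8 moves

i=0 j=0: 3<7, i++
i=1 j=0: 16>7, j++
i=1 j=1: 16>9, j++
i=1 j=2: 16>10, j++
i=1 j=3: 16>11, j++
i=1 j=4: 16<28, i++
i=2 j=4: 20<28, i++
i=3 j=4: 21<28, i++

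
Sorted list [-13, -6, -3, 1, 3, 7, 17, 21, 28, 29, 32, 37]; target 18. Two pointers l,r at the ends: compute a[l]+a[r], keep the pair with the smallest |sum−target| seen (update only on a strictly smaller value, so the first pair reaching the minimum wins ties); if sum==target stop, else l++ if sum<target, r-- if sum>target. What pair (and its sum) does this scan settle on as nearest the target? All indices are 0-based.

pair (-3, 21) with sum 18 (|Δ|=0)

[0,11] -13+37=24 d=6 * → r--
[0,10] -13+32=19 d=1 * → r--
[0,9] -13+29=16 d=2 → l++
[1,9] -6+29=23 d=5 → r--
[1,8] -6+28=22 d=4 → r--
[1,7] -6+21=15 d=3 → l++
[2,7] -3+21=18 d=0 * → stop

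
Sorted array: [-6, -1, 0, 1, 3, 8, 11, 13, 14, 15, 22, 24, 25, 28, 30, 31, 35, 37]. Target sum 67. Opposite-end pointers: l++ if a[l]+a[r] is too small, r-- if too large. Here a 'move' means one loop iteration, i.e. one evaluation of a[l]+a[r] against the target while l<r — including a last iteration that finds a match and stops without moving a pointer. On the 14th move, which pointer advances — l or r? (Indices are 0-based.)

l

l=0 r=17: -6+37=31 <67, l++
l=1 r=17: -1+37=36 <67, l++
l=2 r=17: 0+37=37 <67, l++
l=3 r=17: 1+37=38 <67, l++
l=4 r=17: 3+37=40 <67, l++
l=5 r=17: 8+37=45 <67, l++
l=6 r=17: 11+37=48 <67, l++
l=7 r=17: 13+37=50 <67, l++
l=8 r=17: 14+37=51 <67, l++
l=9 r=17: 15+37=52 <67, l++
l=10 r=17: 22+37=59 <67, l++
l=11 r=17: 24+37=61 <67, l++
l=12 r=17: 25+37=62 <67, l++
l=13 r=17: 28+37=65 <67, l++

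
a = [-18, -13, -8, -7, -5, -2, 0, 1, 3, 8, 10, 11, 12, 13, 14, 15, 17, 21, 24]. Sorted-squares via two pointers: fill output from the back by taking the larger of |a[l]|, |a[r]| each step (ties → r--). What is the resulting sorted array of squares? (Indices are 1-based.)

[0, 1, 4, 9, 25, 49, 64, 64, 100, 121, 144, 169, 169, 196, 225, 289, 324, 441, 576]

[1,19] |-18|<=|24| out[19]=576 → r--
[1,18] |-18|<=|21| out[18]=441 → r--
[1,17] |-18|>|17| out[17]=324 → l++
[2,17] |-13|<=|17| out[16]=289 → r--
[2,16] |-13|<=|15| out[15]=225 → r--
[2,15] |-13|<=|14| out[14]=196 → r--
[2,14] |-13|<=|13| out[13]=169 → r--
[2,13] |-13|>|12| out[12]=169 → l++
[3,13] |-8|<=|12| out[11]=144 → r--
[3,12] |-8|<=|11| out[10]=121 → r--
[3,11] |-8|<=|10| out[9]=100 → r--
[3,10] |-8|<=|8| out[8]=64 → r--
[3,9] |-8|>|3| out[7]=64 → l++
[4,9] |-7|>|3| out[6]=49 → l++
[5,9] |-5|>|3| out[5]=25 → l++
[6,9] |-2|<=|3| out[4]=9 → r--
[6,8] |-2|>|1| out[3]=4 → l++
[7,8] |0|<=|1| out[2]=1 → r--
[7,7] |0|<=|0| out[1]=0 → r--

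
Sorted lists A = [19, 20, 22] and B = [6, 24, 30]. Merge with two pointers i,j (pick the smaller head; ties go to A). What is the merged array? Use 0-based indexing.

[6, 19, 20, 22, 24, 30]

[i=0,j=0] A[i]=19>B[j]=6 take 6 → j++
[i=0,j=1] A[i]=19<=B[j]=24 take 19 → i++
[i=1,j=1] A[i]=20<=B[j]=24 take 20 → i++
[i=2,j=1] A[i]=22<=B[j]=24 take 22 → i++
[i=3,j=1] A done, take B[j]=24 → j++
[i=3,j=2] A done, take B[j]=30 → j++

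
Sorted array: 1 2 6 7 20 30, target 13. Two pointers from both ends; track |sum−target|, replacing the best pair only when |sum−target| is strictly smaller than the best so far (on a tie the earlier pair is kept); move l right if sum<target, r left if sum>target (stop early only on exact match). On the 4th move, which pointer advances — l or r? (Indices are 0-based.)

l

l=0 r=5: 1+30=31 d=18 *, r--
l=0 r=4: 1+20=21 d=8 *, r--
l=0 r=3: 1+7=8 d=5 *, l++
l=1 r=3: 2+7=9 d=4 *, l++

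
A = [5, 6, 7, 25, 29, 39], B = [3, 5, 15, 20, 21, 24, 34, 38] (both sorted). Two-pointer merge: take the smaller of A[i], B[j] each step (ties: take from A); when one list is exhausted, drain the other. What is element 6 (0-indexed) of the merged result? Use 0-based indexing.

i=0 j=0: A[i]=5>B[j]=3 take 3, j++
i=0 j=1: A[i]=5<=B[j]=5 take 5, i++
i=1 j=1: A[i]=6>B[j]=5 take 5, j++
i=1 j=2: A[i]=6<=B[j]=15 take 6, i++
i=2 j=2: A[i]=7<=B[j]=15 take 7, i++
i=3 j=2: A[i]=25>B[j]=15 take 15, j++
i=3 j=3: A[i]=25>B[j]=20 take 20, j++
i=3 j=4: A[i]=25>B[j]=21 take 21, j++
i=3 j=5: A[i]=25>B[j]=24 take 24, j++
i=3 j=6: A[i]=25<=B[j]=34 take 25, i++
i=4 j=6: A[i]=29<=B[j]=34 take 29, i++
i=5 j=6: A[i]=39>B[j]=34 take 34, j++
i=5 j=7: A[i]=39>B[j]=38 take 38, j++
i=5 j=8: B done, take A[i]=39, i++

merged[6] = 20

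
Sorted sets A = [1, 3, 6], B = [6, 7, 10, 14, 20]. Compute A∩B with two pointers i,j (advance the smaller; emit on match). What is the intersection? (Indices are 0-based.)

intersection = [6]

[i=0,j=0] 1<6 → i++
[i=1,j=0] 3<6 → i++
[i=2,j=0] 6==6 emit → i++,j++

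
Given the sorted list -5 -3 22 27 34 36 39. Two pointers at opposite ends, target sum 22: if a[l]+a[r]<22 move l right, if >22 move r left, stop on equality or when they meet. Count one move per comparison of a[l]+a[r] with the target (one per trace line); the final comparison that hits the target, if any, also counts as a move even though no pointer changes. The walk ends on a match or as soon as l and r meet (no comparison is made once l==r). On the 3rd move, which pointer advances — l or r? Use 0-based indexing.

[0,6] -5+39=34 >22 → r--
[0,5] -5+36=31 >22 → r--
[0,4] -5+34=29 >22 → r--

r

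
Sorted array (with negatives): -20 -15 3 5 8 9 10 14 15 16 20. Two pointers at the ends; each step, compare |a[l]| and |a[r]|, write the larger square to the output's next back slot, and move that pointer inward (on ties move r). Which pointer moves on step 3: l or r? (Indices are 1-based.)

[1,11] |-20|<=|20| out[11]=400 → r--
[1,10] |-20|>|16| out[10]=400 → l++
[2,10] |-15|<=|16| out[9]=256 → r--

r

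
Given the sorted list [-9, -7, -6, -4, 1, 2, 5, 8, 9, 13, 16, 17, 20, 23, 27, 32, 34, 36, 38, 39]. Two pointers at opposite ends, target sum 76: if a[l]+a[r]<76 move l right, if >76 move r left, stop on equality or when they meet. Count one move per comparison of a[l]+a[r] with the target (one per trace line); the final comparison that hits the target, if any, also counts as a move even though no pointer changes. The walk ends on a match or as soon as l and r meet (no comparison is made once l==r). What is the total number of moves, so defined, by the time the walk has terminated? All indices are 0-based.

[0,19] -9+39=30 <76 → l++
[1,19] -7+39=32 <76 → l++
[2,19] -6+39=33 <76 → l++
[3,19] -4+39=35 <76 → l++
[4,19] 1+39=40 <76 → l++
[5,19] 2+39=41 <76 → l++
[6,19] 5+39=44 <76 → l++
[7,19] 8+39=47 <76 → l++
[8,19] 9+39=48 <76 → l++
[9,19] 13+39=52 <76 → l++
[10,19] 16+39=55 <76 → l++
[11,19] 17+39=56 <76 → l++
[12,19] 20+39=59 <76 → l++
[13,19] 23+39=62 <76 → l++
[14,19] 27+39=66 <76 → l++
[15,19] 32+39=71 <76 → l++
[16,19] 34+39=73 <76 → l++
[17,19] 36+39=75 <76 → l++
[18,19] 38+39=77 >76 → r--

19 moves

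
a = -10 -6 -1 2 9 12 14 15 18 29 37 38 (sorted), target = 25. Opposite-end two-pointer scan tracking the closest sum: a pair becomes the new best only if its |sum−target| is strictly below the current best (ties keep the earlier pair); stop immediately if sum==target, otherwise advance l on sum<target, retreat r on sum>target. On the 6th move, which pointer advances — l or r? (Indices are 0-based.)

l

l=0 r=11: -10+38=28 d=3 *, r--
l=0 r=10: -10+37=27 d=2 *, r--
l=0 r=9: -10+29=19 d=6, l++
l=1 r=9: -6+29=23 d=2, l++
l=2 r=9: -1+29=28 d=3, r--
l=2 r=8: -1+18=17 d=8, l++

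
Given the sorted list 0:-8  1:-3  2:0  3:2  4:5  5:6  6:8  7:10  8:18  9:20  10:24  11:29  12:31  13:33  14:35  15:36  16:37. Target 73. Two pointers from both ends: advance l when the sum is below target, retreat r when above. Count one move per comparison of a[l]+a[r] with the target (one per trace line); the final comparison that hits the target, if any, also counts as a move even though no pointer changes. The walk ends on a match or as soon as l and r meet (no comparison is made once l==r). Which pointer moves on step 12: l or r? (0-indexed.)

l=0 r=16: -8+37=29 <73, l++
l=1 r=16: -3+37=34 <73, l++
l=2 r=16: 0+37=37 <73, l++
l=3 r=16: 2+37=39 <73, l++
l=4 r=16: 5+37=42 <73, l++
l=5 r=16: 6+37=43 <73, l++
l=6 r=16: 8+37=45 <73, l++
l=7 r=16: 10+37=47 <73, l++
l=8 r=16: 18+37=55 <73, l++
l=9 r=16: 20+37=57 <73, l++
l=10 r=16: 24+37=61 <73, l++
l=11 r=16: 29+37=66 <73, l++

l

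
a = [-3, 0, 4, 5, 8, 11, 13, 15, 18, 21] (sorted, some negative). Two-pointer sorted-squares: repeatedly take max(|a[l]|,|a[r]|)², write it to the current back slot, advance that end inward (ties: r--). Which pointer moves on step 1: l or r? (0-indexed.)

l=0 r=9: |-3|<=|21| out[9]=441, r--

r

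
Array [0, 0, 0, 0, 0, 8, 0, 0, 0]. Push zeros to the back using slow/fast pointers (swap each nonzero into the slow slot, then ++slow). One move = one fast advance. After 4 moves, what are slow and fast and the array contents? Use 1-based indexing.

slow=1, fast=5, a=[0, 0, 0, 0, 0, 8, 0, 0, 0]

(s=1,f=1) a[fast]=0 → fast++
(s=1,f=2) a[fast]=0 → fast++
(s=1,f=3) a[fast]=0 → fast++
(s=1,f=4) a[fast]=0 → fast++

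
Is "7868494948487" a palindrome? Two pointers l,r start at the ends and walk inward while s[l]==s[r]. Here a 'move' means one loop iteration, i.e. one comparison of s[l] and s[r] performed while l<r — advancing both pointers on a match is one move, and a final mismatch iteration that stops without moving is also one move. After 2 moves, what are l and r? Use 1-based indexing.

l=3, r=11

l=1 r=13: '7'=='7', l++,r--
l=2 r=12: '8'=='8', l++,r--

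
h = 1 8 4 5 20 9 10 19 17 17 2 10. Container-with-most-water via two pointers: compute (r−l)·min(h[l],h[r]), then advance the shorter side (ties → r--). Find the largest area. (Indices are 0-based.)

l=0 r=11: min(1,10)*11=11 best=11 *, l++
l=1 r=11: min(8,10)*10=80 best=80 *, l++
l=2 r=11: min(4,10)*9=36 best=80, l++
l=3 r=11: min(5,10)*8=40 best=80, l++
l=4 r=11: min(20,10)*7=70 best=80, r--
l=4 r=10: min(20,2)*6=12 best=80, r--
l=4 r=9: min(20,17)*5=85 best=85 *, r--
l=4 r=8: min(20,17)*4=68 best=85, r--
l=4 r=7: min(20,19)*3=57 best=85, r--
l=4 r=6: min(20,10)*2=20 best=85, r--
l=4 r=5: min(20,9)*1=9 best=85, r--

max area = 85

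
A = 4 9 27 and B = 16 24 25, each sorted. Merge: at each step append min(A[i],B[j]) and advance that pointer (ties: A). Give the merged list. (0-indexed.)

[4, 9, 16, 24, 25, 27]

i=0 j=0: A[i]=4<=B[j]=16 take 4, i++
i=1 j=0: A[i]=9<=B[j]=16 take 9, i++
i=2 j=0: A[i]=27>B[j]=16 take 16, j++
i=2 j=1: A[i]=27>B[j]=24 take 24, j++
i=2 j=2: A[i]=27>B[j]=25 take 25, j++
i=2 j=3: B done, take A[i]=27, i++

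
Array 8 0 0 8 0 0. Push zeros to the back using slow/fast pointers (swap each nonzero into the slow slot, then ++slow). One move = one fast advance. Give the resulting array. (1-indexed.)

slow=1 fast=1: a[fast]=8≠0 swap→a[1]=8, slow++,fast++
slow=2 fast=2: a[fast]=0, fast++
slow=2 fast=3: a[fast]=0, fast++
slow=2 fast=4: a[fast]=8≠0 swap→a[2]=8, slow++,fast++
slow=3 fast=5: a[fast]=0, fast++
slow=3 fast=6: a[fast]=0, fast++

[8, 8, 0, 0, 0, 0]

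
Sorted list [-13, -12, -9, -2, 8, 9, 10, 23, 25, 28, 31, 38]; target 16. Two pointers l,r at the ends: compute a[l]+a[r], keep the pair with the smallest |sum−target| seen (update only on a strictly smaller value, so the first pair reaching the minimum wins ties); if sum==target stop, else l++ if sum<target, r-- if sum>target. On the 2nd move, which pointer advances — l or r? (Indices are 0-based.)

r

l=0 r=11: -13+38=25 d=9 *, r--
l=0 r=10: -13+31=18 d=2 *, r--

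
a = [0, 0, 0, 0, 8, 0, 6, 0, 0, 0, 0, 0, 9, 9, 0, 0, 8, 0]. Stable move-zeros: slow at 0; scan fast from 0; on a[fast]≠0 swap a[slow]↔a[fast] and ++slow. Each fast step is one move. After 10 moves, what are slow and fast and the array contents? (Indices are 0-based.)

slow=0 fast=0: a[fast]=0, fast++
slow=0 fast=1: a[fast]=0, fast++
slow=0 fast=2: a[fast]=0, fast++
slow=0 fast=3: a[fast]=0, fast++
slow=0 fast=4: a[fast]=8≠0 swap→a[0]=8, slow++,fast++
slow=1 fast=5: a[fast]=0, fast++
slow=1 fast=6: a[fast]=6≠0 swap→a[1]=6, slow++,fast++
slow=2 fast=7: a[fast]=0, fast++
slow=2 fast=8: a[fast]=0, fast++
slow=2 fast=9: a[fast]=0, fast++

slow=2, fast=10, a=[8, 6, 0, 0, 0, 0, 0, 0, 0, 0, 0, 0, 9, 9, 0, 0, 8, 0]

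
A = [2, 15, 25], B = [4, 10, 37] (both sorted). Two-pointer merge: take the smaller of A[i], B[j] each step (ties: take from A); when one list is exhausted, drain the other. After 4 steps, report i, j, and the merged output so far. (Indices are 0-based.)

i=2, j=2, merged so far=[2, 4, 10, 15]

i=0 j=0: A[i]=2<=B[j]=4 take 2, i++
i=1 j=0: A[i]=15>B[j]=4 take 4, j++
i=1 j=1: A[i]=15>B[j]=10 take 10, j++
i=1 j=2: A[i]=15<=B[j]=37 take 15, i++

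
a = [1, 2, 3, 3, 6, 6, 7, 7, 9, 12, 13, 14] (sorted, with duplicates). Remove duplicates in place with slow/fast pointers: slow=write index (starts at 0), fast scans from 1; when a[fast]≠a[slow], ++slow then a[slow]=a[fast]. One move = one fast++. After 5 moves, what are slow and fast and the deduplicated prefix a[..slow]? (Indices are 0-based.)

(s=0,f=1) a[fast]=2≠a[slow]=1 write a[1]=2 → slow++,fast++
(s=1,f=2) a[fast]=3≠a[slow]=2 write a[2]=3 → slow++,fast++
(s=2,f=3) a[fast]=3=a[slow] dup → fast++
(s=2,f=4) a[fast]=6≠a[slow]=3 write a[3]=6 → slow++,fast++
(s=3,f=5) a[fast]=6=a[slow] dup → fast++

slow=3, fast=6, prefix=[1, 2, 3, 6]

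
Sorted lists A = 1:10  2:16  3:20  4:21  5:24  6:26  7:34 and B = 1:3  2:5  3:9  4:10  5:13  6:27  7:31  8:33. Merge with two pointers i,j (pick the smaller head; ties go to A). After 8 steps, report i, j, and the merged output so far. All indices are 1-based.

i=4, j=6, merged so far=[3, 5, 9, 10, 10, 13, 16, 20]

[i=1,j=1] A[i]=10>B[j]=3 take 3 → j++
[i=1,j=2] A[i]=10>B[j]=5 take 5 → j++
[i=1,j=3] A[i]=10>B[j]=9 take 9 → j++
[i=1,j=4] A[i]=10<=B[j]=10 take 10 → i++
[i=2,j=4] A[i]=16>B[j]=10 take 10 → j++
[i=2,j=5] A[i]=16>B[j]=13 take 13 → j++
[i=2,j=6] A[i]=16<=B[j]=27 take 16 → i++
[i=3,j=6] A[i]=20<=B[j]=27 take 20 → i++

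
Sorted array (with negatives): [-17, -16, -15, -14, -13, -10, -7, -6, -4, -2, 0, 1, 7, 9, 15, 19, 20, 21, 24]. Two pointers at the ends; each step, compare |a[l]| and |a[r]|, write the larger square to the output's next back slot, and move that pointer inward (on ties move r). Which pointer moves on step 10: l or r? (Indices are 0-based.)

l

l=0 r=18: |-17|<=|24| out[18]=576, r--
l=0 r=17: |-17|<=|21| out[17]=441, r--
l=0 r=16: |-17|<=|20| out[16]=400, r--
l=0 r=15: |-17|<=|19| out[15]=361, r--
l=0 r=14: |-17|>|15| out[14]=289, l++
l=1 r=14: |-16|>|15| out[13]=256, l++
l=2 r=14: |-15|<=|15| out[12]=225, r--
l=2 r=13: |-15|>|9| out[11]=225, l++
l=3 r=13: |-14|>|9| out[10]=196, l++
l=4 r=13: |-13|>|9| out[9]=169, l++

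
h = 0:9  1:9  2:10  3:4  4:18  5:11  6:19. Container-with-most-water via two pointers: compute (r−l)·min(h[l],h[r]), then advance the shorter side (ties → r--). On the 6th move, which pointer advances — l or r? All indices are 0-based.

l

[0,6] min(9,19)*6=54 best=54 * → l++
[1,6] min(9,19)*5=45 best=54 → l++
[2,6] min(10,19)*4=40 best=54 → l++
[3,6] min(4,19)*3=12 best=54 → l++
[4,6] min(18,19)*2=36 best=54 → l++
[5,6] min(11,19)*1=11 best=54 → l++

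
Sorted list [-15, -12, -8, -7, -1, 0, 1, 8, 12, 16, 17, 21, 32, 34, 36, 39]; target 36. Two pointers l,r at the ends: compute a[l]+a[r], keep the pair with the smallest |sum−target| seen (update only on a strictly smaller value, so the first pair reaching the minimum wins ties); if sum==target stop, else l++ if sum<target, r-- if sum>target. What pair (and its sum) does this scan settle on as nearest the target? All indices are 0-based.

pair (0, 36) with sum 36 (|Δ|=0)

[0,15] -15+39=24 d=12 * → l++
[1,15] -12+39=27 d=9 * → l++
[2,15] -8+39=31 d=5 * → l++
[3,15] -7+39=32 d=4 * → l++
[4,15] -1+39=38 d=2 * → r--
[4,14] -1+36=35 d=1 * → l++
[5,14] 0+36=36 d=0 * → stop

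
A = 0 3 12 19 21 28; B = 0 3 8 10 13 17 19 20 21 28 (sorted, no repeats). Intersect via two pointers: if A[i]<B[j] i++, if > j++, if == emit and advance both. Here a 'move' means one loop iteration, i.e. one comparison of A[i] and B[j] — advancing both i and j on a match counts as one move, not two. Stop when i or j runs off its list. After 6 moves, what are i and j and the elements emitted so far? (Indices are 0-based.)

i=3, j=5, emitted=[0, 3]

i=0 j=0: 0==0 emit, i++,j++
i=1 j=1: 3==3 emit, i++,j++
i=2 j=2: 12>8, j++
i=2 j=3: 12>10, j++
i=2 j=4: 12<13, i++
i=3 j=4: 19>13, j++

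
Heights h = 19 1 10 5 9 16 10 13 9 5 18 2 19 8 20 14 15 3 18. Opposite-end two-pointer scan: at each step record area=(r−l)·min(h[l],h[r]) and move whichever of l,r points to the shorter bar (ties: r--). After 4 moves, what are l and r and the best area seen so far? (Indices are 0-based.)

l=0, r=14, best area=324

l=0 r=18: min(19,18)*18=324 best=324 *, r--
l=0 r=17: min(19,3)*17=51 best=324, r--
l=0 r=16: min(19,15)*16=240 best=324, r--
l=0 r=15: min(19,14)*15=210 best=324, r--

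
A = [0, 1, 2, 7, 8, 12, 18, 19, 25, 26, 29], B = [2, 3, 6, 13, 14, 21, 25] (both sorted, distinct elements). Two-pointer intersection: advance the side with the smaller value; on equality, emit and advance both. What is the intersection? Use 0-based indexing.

[i=0,j=0] 0<2 → i++
[i=1,j=0] 1<2 → i++
[i=2,j=0] 2==2 emit → i++,j++
[i=3,j=1] 7>3 → j++
[i=3,j=2] 7>6 → j++
[i=3,j=3] 7<13 → i++
[i=4,j=3] 8<13 → i++
[i=5,j=3] 12<13 → i++
[i=6,j=3] 18>13 → j++
[i=6,j=4] 18>14 → j++
[i=6,j=5] 18<21 → i++
[i=7,j=5] 19<21 → i++
[i=8,j=5] 25>21 → j++
[i=8,j=6] 25==25 emit → i++,j++

intersection = [2, 25]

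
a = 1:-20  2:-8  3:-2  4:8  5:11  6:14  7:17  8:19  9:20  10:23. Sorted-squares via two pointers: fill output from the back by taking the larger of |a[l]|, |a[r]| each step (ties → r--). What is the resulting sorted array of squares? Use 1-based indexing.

[1,10] |-20|<=|23| out[10]=529 → r--
[1,9] |-20|<=|20| out[9]=400 → r--
[1,8] |-20|>|19| out[8]=400 → l++
[2,8] |-8|<=|19| out[7]=361 → r--
[2,7] |-8|<=|17| out[6]=289 → r--
[2,6] |-8|<=|14| out[5]=196 → r--
[2,5] |-8|<=|11| out[4]=121 → r--
[2,4] |-8|<=|8| out[3]=64 → r--
[2,3] |-8|>|-2| out[2]=64 → l++
[3,3] |-2|<=|-2| out[1]=4 → r--

[4, 64, 64, 121, 196, 289, 361, 400, 400, 529]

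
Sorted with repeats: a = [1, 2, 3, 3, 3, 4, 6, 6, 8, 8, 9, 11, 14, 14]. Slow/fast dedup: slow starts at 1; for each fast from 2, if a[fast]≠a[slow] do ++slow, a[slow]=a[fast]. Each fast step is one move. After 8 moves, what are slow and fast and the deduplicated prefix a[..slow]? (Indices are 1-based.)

slow=6, fast=10, prefix=[1, 2, 3, 4, 6, 8]

(s=1,f=2) a[fast]=2≠a[slow]=1 write a[2]=2 → slow++,fast++
(s=2,f=3) a[fast]=3≠a[slow]=2 write a[3]=3 → slow++,fast++
(s=3,f=4) a[fast]=3=a[slow] dup → fast++
(s=3,f=5) a[fast]=3=a[slow] dup → fast++
(s=3,f=6) a[fast]=4≠a[slow]=3 write a[4]=4 → slow++,fast++
(s=4,f=7) a[fast]=6≠a[slow]=4 write a[5]=6 → slow++,fast++
(s=5,f=8) a[fast]=6=a[slow] dup → fast++
(s=5,f=9) a[fast]=8≠a[slow]=6 write a[6]=8 → slow++,fast++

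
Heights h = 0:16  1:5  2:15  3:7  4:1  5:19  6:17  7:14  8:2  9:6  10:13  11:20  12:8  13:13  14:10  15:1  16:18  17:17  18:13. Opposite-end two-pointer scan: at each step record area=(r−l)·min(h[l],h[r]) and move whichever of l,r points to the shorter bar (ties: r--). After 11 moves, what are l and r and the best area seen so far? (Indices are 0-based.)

l=0 r=18: min(16,13)*18=234 best=234 *, r--
l=0 r=17: min(16,17)*17=272 best=272 *, l++
l=1 r=17: min(5,17)*16=80 best=272, l++
l=2 r=17: min(15,17)*15=225 best=272, l++
l=3 r=17: min(7,17)*14=98 best=272, l++
l=4 r=17: min(1,17)*13=13 best=272, l++
l=5 r=17: min(19,17)*12=204 best=272, r--
l=5 r=16: min(19,18)*11=198 best=272, r--
l=5 r=15: min(19,1)*10=10 best=272, r--
l=5 r=14: min(19,10)*9=90 best=272, r--
l=5 r=13: min(19,13)*8=104 best=272, r--

l=5, r=12, best area=272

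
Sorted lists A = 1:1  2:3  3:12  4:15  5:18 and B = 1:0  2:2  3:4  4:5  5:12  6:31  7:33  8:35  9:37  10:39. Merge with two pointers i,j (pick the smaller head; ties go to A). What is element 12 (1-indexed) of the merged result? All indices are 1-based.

merged[12] = 33

i=1 j=1: A[i]=1>B[j]=0 take 0, j++
i=1 j=2: A[i]=1<=B[j]=2 take 1, i++
i=2 j=2: A[i]=3>B[j]=2 take 2, j++
i=2 j=3: A[i]=3<=B[j]=4 take 3, i++
i=3 j=3: A[i]=12>B[j]=4 take 4, j++
i=3 j=4: A[i]=12>B[j]=5 take 5, j++
i=3 j=5: A[i]=12<=B[j]=12 take 12, i++
i=4 j=5: A[i]=15>B[j]=12 take 12, j++
i=4 j=6: A[i]=15<=B[j]=31 take 15, i++
i=5 j=6: A[i]=18<=B[j]=31 take 18, i++
i=6 j=6: A done, take B[j]=31, j++
i=6 j=7: A done, take B[j]=33, j++
i=6 j=8: A done, take B[j]=35, j++
i=6 j=9: A done, take B[j]=37, j++
i=6 j=10: A done, take B[j]=39, j++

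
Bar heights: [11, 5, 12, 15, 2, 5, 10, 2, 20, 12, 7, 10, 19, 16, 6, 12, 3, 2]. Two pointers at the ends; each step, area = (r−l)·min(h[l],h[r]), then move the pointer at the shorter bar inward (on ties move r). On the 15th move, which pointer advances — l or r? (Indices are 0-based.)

r

l=0 r=17: min(11,2)*17=34 best=34 *, r--
l=0 r=16: min(11,3)*16=48 best=48 *, r--
l=0 r=15: min(11,12)*15=165 best=165 *, l++
l=1 r=15: min(5,12)*14=70 best=165, l++
l=2 r=15: min(12,12)*13=156 best=165, r--
l=2 r=14: min(12,6)*12=72 best=165, r--
l=2 r=13: min(12,16)*11=132 best=165, l++
l=3 r=13: min(15,16)*10=150 best=165, l++
l=4 r=13: min(2,16)*9=18 best=165, l++
l=5 r=13: min(5,16)*8=40 best=165, l++
l=6 r=13: min(10,16)*7=70 best=165, l++
l=7 r=13: min(2,16)*6=12 best=165, l++
l=8 r=13: min(20,16)*5=80 best=165, r--
l=8 r=12: min(20,19)*4=76 best=165, r--
l=8 r=11: min(20,10)*3=30 best=165, r--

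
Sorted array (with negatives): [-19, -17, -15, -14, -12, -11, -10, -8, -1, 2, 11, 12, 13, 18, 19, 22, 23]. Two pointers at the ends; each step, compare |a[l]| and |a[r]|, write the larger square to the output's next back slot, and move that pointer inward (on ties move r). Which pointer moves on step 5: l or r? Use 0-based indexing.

r

l=0 r=16: |-19|<=|23| out[16]=529, r--
l=0 r=15: |-19|<=|22| out[15]=484, r--
l=0 r=14: |-19|<=|19| out[14]=361, r--
l=0 r=13: |-19|>|18| out[13]=361, l++
l=1 r=13: |-17|<=|18| out[12]=324, r--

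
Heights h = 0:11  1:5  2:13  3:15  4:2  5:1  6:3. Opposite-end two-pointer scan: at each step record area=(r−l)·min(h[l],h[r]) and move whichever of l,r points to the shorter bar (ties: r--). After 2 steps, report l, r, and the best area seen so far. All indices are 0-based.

l=0, r=4, best area=18

[0,6] min(11,3)*6=18 best=18 * → r--
[0,5] min(11,1)*5=5 best=18 → r--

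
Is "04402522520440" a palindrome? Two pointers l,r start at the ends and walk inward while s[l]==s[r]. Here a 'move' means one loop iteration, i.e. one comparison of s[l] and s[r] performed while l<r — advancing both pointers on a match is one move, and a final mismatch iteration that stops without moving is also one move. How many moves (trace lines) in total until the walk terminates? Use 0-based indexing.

l=0 r=13: '0'=='0', l++,r--
l=1 r=12: '4'=='4', l++,r--
l=2 r=11: '4'=='4', l++,r--
l=3 r=10: '0'=='0', l++,r--
l=4 r=9: '2'=='2', l++,r--
l=5 r=8: '5'=='5', l++,r--
l=6 r=7: '2'=='2', l++,r--

7 moves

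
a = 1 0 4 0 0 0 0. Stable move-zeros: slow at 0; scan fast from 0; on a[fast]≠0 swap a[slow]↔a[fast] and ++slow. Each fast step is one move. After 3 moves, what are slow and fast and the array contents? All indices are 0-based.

slow=0 fast=0: a[fast]=1≠0 swap→a[0]=1, slow++,fast++
slow=1 fast=1: a[fast]=0, fast++
slow=1 fast=2: a[fast]=4≠0 swap→a[1]=4, slow++,fast++

slow=2, fast=3, a=[1, 4, 0, 0, 0, 0, 0]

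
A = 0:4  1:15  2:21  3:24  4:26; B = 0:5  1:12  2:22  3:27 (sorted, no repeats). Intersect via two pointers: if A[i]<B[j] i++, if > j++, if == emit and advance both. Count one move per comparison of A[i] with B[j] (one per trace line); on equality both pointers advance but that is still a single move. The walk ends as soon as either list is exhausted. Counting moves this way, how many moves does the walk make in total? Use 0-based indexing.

8 moves

[i=0,j=0] 4<5 → i++
[i=1,j=0] 15>5 → j++
[i=1,j=1] 15>12 → j++
[i=1,j=2] 15<22 → i++
[i=2,j=2] 21<22 → i++
[i=3,j=2] 24>22 → j++
[i=3,j=3] 24<27 → i++
[i=4,j=3] 26<27 → i++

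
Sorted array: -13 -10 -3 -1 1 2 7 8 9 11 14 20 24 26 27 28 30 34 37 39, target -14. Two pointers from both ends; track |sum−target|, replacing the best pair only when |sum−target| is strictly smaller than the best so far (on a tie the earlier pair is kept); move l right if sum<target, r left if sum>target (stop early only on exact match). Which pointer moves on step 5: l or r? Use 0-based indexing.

r

l=0 r=19: -13+39=26 d=40 *, r--
l=0 r=18: -13+37=24 d=38 *, r--
l=0 r=17: -13+34=21 d=35 *, r--
l=0 r=16: -13+30=17 d=31 *, r--
l=0 r=15: -13+28=15 d=29 *, r--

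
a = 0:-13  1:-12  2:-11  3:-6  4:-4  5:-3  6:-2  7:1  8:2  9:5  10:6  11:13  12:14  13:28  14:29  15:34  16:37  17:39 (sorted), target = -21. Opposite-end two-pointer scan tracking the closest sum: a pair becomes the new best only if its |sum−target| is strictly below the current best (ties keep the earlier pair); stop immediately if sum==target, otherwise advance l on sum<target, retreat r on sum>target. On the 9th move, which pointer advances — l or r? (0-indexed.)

l=0 r=17: -13+39=26 d=47 *, r--
l=0 r=16: -13+37=24 d=45 *, r--
l=0 r=15: -13+34=21 d=42 *, r--
l=0 r=14: -13+29=16 d=37 *, r--
l=0 r=13: -13+28=15 d=36 *, r--
l=0 r=12: -13+14=1 d=22 *, r--
l=0 r=11: -13+13=0 d=21 *, r--
l=0 r=10: -13+6=-7 d=14 *, r--
l=0 r=9: -13+5=-8 d=13 *, r--

r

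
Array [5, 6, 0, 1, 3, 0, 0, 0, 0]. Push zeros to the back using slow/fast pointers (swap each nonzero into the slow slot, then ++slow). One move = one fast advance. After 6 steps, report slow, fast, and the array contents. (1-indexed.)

(s=1,f=1) a[fast]=5≠0 swap→a[1]=5 → slow++,fast++
(s=2,f=2) a[fast]=6≠0 swap→a[2]=6 → slow++,fast++
(s=3,f=3) a[fast]=0 → fast++
(s=3,f=4) a[fast]=1≠0 swap→a[3]=1 → slow++,fast++
(s=4,f=5) a[fast]=3≠0 swap→a[4]=3 → slow++,fast++
(s=5,f=6) a[fast]=0 → fast++

slow=5, fast=7, a=[5, 6, 1, 3, 0, 0, 0, 0, 0]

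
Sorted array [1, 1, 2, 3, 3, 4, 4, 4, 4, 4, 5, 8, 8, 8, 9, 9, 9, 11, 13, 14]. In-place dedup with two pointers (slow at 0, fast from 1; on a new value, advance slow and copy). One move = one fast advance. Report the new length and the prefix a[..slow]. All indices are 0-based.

slow=0 fast=1: a[fast]=1=a[slow] dup, fast++
slow=0 fast=2: a[fast]=2≠a[slow]=1 write a[1]=2, slow++,fast++
slow=1 fast=3: a[fast]=3≠a[slow]=2 write a[2]=3, slow++,fast++
slow=2 fast=4: a[fast]=3=a[slow] dup, fast++
slow=2 fast=5: a[fast]=4≠a[slow]=3 write a[3]=4, slow++,fast++
slow=3 fast=6: a[fast]=4=a[slow] dup, fast++
slow=3 fast=7: a[fast]=4=a[slow] dup, fast++
slow=3 fast=8: a[fast]=4=a[slow] dup, fast++
slow=3 fast=9: a[fast]=4=a[slow] dup, fast++
slow=3 fast=10: a[fast]=5≠a[slow]=4 write a[4]=5, slow++,fast++
slow=4 fast=11: a[fast]=8≠a[slow]=5 write a[5]=8, slow++,fast++
slow=5 fast=12: a[fast]=8=a[slow] dup, fast++
slow=5 fast=13: a[fast]=8=a[slow] dup, fast++
slow=5 fast=14: a[fast]=9≠a[slow]=8 write a[6]=9, slow++,fast++
slow=6 fast=15: a[fast]=9=a[slow] dup, fast++
slow=6 fast=16: a[fast]=9=a[slow] dup, fast++
slow=6 fast=17: a[fast]=11≠a[slow]=9 write a[7]=11, slow++,fast++
slow=7 fast=18: a[fast]=13≠a[slow]=11 write a[8]=13, slow++,fast++
slow=8 fast=19: a[fast]=14≠a[slow]=13 write a[9]=14, slow++,fast++

length 10; prefix = [1, 2, 3, 4, 5, 8, 9, 11, 13, 14]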